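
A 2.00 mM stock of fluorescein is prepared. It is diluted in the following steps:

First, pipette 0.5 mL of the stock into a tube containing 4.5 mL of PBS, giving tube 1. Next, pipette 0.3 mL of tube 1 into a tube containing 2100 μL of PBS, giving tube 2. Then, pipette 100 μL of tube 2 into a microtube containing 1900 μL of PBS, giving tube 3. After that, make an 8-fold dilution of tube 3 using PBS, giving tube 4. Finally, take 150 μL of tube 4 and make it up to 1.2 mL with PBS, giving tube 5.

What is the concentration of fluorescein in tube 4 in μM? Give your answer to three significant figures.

0.156 μM

Step 1: 0.5 mL + 4.5 mL = 5 mL total → factor 5/0.5 = 10
Step 2: 0.3 mL + 2100 μL = 2.4 mL total → factor 2.4/0.3 = 8
Step 3: 100 μL + 1900 μL = 2000 μL total → factor 2000/100 = 20
Step 4: 8-fold → factor 8
Dilution factor through tube 4 = 10 × 8 × 20 × 8 = 12800
[tube 4] = 2.00 mM / 12800 = 0.0001563 mM = 0.156 μM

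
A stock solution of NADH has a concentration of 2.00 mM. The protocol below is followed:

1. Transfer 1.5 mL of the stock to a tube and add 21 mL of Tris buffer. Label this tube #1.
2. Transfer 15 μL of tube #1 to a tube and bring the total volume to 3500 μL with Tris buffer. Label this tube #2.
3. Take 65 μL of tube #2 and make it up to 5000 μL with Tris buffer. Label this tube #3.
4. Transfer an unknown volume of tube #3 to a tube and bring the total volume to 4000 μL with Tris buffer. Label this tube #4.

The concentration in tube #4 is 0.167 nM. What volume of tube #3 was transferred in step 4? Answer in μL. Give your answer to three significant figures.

Step 1: 1.5 mL + 21 mL = 22.5 mL total → factor 22.5/1.5 = 15
Step 2: 15 μL brought to 3500 μL → factor 3500/15 = 233.33
Step 3: 65 μL brought to 5000 μL → factor 5000/65 = 76.923
Step 4: v brought to 4000 μL → factor = 4000 μL/v
Product of known-step factors = 2.6923 × 10^5
Overall factor = 2.00 mM / (0.167 nM) = 1.1976 × 10^7
Step-4 factor = 1.1976 × 10^7 / 2.6923 × 10^5 = 44.482
v = 4000 μL / 44.482 = 89.9 μL

89.9 μL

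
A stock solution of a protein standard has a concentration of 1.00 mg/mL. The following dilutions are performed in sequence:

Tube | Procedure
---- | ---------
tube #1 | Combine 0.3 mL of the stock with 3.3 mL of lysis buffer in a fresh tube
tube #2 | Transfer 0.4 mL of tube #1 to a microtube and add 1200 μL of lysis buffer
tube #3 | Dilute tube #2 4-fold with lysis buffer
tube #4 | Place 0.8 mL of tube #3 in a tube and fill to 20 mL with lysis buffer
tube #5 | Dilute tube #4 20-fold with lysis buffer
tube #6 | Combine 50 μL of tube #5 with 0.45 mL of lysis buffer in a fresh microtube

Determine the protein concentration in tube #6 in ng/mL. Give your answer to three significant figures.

Step 1: 0.3 mL + 3.3 mL = 3.6 mL total → factor 3.6/0.3 = 12
Step 2: 0.4 mL + 1200 μL = 1.6 mL total → factor 1.6/0.4 = 4
Step 3: 4-fold → factor 4
Step 4: 0.8 mL brought to 20 mL → factor 20/0.8 = 25
Step 5: 20-fold → factor 20
Step 6: 50 μL + 0.45 mL = 500 μL total → factor 500/50 = 10
Overall dilution factor = 12 × 4 × 4 × 25 × 20 × 10 = 9.6 × 10^5
Final = 1.00 mg/mL / 9.6 × 10^5 = 1.042 × 10^-6 mg/mL = 1.04 ng/mL

1.04 ng/mL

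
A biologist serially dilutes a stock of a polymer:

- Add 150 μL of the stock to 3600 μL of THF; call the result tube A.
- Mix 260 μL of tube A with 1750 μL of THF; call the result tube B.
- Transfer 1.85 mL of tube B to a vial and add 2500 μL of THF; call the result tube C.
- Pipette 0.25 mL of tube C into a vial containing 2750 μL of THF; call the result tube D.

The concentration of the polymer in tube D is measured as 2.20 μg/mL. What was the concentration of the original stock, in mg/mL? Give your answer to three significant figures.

12.0 mg/mL

Step 1: 150 μL + 3600 μL = 3750 μL total → factor 3750/150 = 25
Step 2: 260 μL + 1750 μL = 2010 μL total → factor 2010/260 = 7.7308
Step 3: 1.85 mL + 2500 μL = 4.35 mL total → factor 4.35/1.85 = 2.3514
Step 4: 0.25 mL + 2750 μL = 3 mL total → factor 3/0.25 = 12
Overall dilution factor = 25 × 7.7308 × 2.3514 × 12 = 5453.3
Stock = 2.20 μg/mL × 5453.3 = 1.200 × 10^4 μg/mL = 12.0 mg/mL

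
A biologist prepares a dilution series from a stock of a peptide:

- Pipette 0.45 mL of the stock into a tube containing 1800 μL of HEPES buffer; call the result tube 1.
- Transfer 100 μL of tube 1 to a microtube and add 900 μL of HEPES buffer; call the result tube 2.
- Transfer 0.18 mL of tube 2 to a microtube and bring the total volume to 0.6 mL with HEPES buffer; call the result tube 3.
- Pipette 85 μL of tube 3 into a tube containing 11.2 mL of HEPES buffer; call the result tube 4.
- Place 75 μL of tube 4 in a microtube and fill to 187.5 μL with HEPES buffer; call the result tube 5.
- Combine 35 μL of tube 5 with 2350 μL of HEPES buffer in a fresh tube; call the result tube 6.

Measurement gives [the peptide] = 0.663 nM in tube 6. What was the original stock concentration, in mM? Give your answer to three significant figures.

Step 1: 0.45 mL + 1800 μL = 2.25 mL total → factor 2.25/0.45 = 5
Step 2: 100 μL + 900 μL = 1000 μL total → factor 1000/100 = 10
Step 3: 0.18 mL brought to 0.6 mL → factor 0.6/0.18 = 3.3333
Step 4: 85 μL + 11.2 mL = 11285 μL total → factor 11285/85 = 132.76
Step 5: 75 μL brought to 187.5 μL → factor 187.5/75 = 2.5
Step 6: 35 μL + 2350 μL = 2385 μL total → factor 2385/35 = 68.143
Overall dilution factor = 5 × 10 × 3.3333 × 132.76 × 2.5 × 68.143 = 3.7696 × 10^6
Stock = 0.663 nM × 3.7696 × 10^6 = 2.499 × 10^6 nM = 2.50 mM

2.50 mM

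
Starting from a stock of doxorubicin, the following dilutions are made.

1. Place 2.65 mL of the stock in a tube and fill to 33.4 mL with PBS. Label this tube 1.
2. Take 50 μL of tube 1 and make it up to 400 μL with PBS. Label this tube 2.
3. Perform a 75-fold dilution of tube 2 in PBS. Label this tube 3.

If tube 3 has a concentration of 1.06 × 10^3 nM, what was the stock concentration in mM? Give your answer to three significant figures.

8.02 mM

Step 1: 2.65 mL brought to 33.4 mL → factor 33.4/2.65 = 12.604
Step 2: 50 μL brought to 400 μL → factor 400/50 = 8
Step 3: 75-fold → factor 75
Overall dilution factor = 12.604 × 8 × 75 = 7562.3
Stock = 1.06 × 10^3 nM × 7562.3 = 8.016 × 10^6 nM = 8.02 mM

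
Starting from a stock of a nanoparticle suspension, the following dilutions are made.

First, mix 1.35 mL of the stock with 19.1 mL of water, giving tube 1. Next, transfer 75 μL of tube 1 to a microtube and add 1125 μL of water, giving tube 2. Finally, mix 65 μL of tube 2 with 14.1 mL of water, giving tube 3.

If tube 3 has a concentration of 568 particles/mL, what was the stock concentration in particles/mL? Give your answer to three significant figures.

Step 1: 1.35 mL + 19.1 mL = 20.45 mL total → factor 20.45/1.35 = 15.148
Step 2: 75 μL + 1125 μL = 1200 μL total → factor 1200/75 = 16
Step 3: 65 μL + 14.1 mL = 14165 μL total → factor 14165/65 = 217.92
Overall dilution factor = 15.148 × 16 × 217.92 = 52818
Stock = 568 particles/mL × 52818 = 3.00 × 10^7 particles/mL

3.00 × 10^7 particles/mL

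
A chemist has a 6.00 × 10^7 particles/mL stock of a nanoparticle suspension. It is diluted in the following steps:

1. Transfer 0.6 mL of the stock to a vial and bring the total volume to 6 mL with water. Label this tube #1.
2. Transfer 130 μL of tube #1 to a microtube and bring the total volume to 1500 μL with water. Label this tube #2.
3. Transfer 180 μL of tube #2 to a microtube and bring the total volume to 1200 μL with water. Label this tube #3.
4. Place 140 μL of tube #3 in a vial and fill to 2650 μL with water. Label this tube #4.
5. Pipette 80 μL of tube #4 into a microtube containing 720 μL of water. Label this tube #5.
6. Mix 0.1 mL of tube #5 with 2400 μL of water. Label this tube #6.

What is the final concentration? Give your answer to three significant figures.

16.5 particles/mL

Step 1: 0.6 mL brought to 6 mL → factor 6/0.6 = 10
Step 2: 130 μL brought to 1500 μL → factor 1500/130 = 11.538
Step 3: 180 μL brought to 1200 μL → factor 1200/180 = 6.6667
Step 4: 140 μL brought to 2650 μL → factor 2650/140 = 18.929
Step 5: 80 μL + 720 μL = 800 μL total → factor 800/80 = 10
Step 6: 0.1 mL + 2400 μL = 2.5 mL total → factor 2.5/0.1 = 25
Overall dilution factor = 10 × 11.538 × 6.6667 × 18.929 × 10 × 25 = 3.6401 × 10^6
Final = 6.00 × 10^7 particles/mL / 3.6401 × 10^6 = 16.5 particles/mL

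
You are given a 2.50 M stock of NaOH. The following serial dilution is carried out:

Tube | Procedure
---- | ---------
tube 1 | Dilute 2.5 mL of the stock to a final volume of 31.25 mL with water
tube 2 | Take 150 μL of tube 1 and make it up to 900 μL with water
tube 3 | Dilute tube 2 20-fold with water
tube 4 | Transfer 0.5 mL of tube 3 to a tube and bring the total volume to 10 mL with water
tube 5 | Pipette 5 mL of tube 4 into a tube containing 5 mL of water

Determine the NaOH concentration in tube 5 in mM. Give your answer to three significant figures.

0.0417 mM

Step 1: 2.5 mL brought to 31.25 mL → factor 31.25/2.5 = 12.5
Step 2: 150 μL brought to 900 μL → factor 900/150 = 6
Step 3: 20-fold → factor 20
Step 4: 0.5 mL brought to 10 mL → factor 10/0.5 = 20
Step 5: 5 mL + 5 mL = 10 mL total → factor 10/5 = 2
Overall dilution factor = 12.5 × 6 × 20 × 20 × 2 = 60000
Final = 2.50 M / 60000 = 4.167 × 10^-5 M = 0.0417 mM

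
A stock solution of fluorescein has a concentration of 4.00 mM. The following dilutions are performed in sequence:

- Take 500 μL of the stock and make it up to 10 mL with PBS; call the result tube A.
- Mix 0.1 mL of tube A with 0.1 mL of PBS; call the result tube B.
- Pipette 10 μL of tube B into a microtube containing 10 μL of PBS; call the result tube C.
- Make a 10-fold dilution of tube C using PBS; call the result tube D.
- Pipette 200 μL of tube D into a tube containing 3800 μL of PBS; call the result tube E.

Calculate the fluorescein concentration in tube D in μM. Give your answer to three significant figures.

Step 1: 500 μL brought to 10 mL → factor 10000/500 = 20
Step 2: 0.1 mL + 0.1 mL = 0.2 mL total → factor 0.2/0.1 = 2
Step 3: 10 μL + 10 μL = 20 μL total → factor 20/10 = 2
Step 4: 10-fold → factor 10
Dilution factor through tube D = 20 × 2 × 2 × 10 = 800
[tube D] = 4.00 mM / 800 = 0.005000 mM = 5.00 μM

5.00 μM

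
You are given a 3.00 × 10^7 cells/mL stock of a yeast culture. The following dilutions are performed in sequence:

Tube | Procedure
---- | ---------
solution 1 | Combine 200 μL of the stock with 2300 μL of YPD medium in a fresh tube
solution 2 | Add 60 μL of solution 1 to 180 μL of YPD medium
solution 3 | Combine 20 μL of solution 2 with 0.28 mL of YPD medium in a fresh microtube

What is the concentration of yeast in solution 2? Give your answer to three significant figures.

6.00 × 10^5 cells/mL

Step 1: 200 μL + 2300 μL = 2500 μL total → factor 2500/200 = 12.5
Step 2: 60 μL + 180 μL = 240 μL total → factor 240/60 = 4
Dilution factor through solution 2 = 12.5 × 4 = 50
[solution 2] = 3.00 × 10^7 cells/mL / 50 = 6.00 × 10^5 cells/mL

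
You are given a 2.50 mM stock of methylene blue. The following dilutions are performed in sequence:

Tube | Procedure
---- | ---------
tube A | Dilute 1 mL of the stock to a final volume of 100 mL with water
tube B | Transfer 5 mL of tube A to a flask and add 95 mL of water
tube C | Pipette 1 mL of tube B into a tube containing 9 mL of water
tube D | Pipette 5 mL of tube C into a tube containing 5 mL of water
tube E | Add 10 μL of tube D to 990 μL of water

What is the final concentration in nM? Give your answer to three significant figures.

Step 1: 1 mL brought to 100 mL → factor 100/1 = 100
Step 2: 5 mL + 95 mL = 100 mL total → factor 100/5 = 20
Step 3: 1 mL + 9 mL = 10 mL total → factor 10/1 = 10
Step 4: 5 mL + 5 mL = 10 mL total → factor 10/5 = 2
Step 5: 10 μL + 990 μL = 1000 μL total → factor 1000/10 = 100
Overall dilution factor = 100 × 20 × 10 × 2 × 100 = 4 × 10^6
Final = 2.50 mM / 4 × 10^6 = 6.250 × 10^-7 mM = 0.625 nM

0.625 nM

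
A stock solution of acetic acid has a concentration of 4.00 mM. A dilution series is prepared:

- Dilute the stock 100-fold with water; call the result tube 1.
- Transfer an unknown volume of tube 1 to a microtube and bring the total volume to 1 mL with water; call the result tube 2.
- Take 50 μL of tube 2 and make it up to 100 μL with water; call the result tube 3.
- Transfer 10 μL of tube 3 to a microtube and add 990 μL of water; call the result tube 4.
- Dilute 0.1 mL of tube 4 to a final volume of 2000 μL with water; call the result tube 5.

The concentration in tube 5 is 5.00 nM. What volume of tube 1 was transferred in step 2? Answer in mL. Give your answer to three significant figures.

Step 1: 100-fold → factor 100
Step 2: v brought to 1 mL → factor = 1 mL/v
Step 3: 50 μL brought to 100 μL → factor 100/50 = 2
Step 4: 10 μL + 990 μL = 1000 μL total → factor 1000/10 = 100
Step 5: 0.1 mL brought to 2000 μL → factor 2/0.1 = 20
Product of known-step factors = 4 × 10^5
Overall factor = 4.00 mM / (5.00 nM) = 8 × 10^5
Step-2 factor = 8 × 10^5 / 4 × 10^5 = 2
v = 1 mL / 2 = 0.500 mL

0.500 mL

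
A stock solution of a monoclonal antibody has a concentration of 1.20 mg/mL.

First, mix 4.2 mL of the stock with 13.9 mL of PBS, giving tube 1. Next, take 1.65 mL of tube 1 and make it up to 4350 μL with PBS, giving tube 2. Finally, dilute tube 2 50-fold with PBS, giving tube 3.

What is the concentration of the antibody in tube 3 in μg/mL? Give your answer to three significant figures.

2.11 μg/mL

Step 1: 4.2 mL + 13.9 mL = 18.1 mL total → factor 18.1/4.2 = 4.3095
Step 2: 1.65 mL brought to 4350 μL → factor 4.35/1.65 = 2.6364
Step 3: 50-fold → factor 50
Overall dilution factor = 4.3095 × 2.6364 × 50 = 568.07
Final = 1.20 mg/mL / 568.07 = 0.002112 mg/mL = 2.11 μg/mL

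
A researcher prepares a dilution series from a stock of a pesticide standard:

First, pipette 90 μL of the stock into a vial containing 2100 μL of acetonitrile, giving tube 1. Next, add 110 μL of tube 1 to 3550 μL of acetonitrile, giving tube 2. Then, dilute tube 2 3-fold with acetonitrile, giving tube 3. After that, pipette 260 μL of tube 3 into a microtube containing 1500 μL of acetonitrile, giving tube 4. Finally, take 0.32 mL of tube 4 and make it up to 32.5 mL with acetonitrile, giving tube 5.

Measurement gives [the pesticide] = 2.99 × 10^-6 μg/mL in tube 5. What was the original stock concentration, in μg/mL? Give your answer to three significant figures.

Step 1: 90 μL + 2100 μL = 2190 μL total → factor 2190/90 = 24.333
Step 2: 110 μL + 3550 μL = 3660 μL total → factor 3660/110 = 33.273
Step 3: 3-fold → factor 3
Step 4: 260 μL + 1500 μL = 1760 μL total → factor 1760/260 = 6.7692
Step 5: 0.32 mL brought to 32.5 mL → factor 32.5/0.32 = 101.56
Overall dilution factor = 24.333 × 33.273 × 3 × 6.7692 × 101.56 = 1.6699 × 10^6
Stock = 2.99 × 10^-6 μg/mL × 1.6699 × 10^6 = 4.99 μg/mL

4.99 μg/mL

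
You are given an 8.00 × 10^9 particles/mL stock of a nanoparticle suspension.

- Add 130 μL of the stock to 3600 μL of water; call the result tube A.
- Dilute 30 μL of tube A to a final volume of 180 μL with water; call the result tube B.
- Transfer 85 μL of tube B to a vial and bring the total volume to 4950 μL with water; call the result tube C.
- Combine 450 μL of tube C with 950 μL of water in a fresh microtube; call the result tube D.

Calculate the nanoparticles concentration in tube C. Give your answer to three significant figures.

Step 1: 130 μL + 3600 μL = 3730 μL total → factor 3730/130 = 28.692
Step 2: 30 μL brought to 180 μL → factor 180/30 = 6
Step 3: 85 μL brought to 4950 μL → factor 4950/85 = 58.235
Dilution factor through tube C = 28.692 × 6 × 58.235 = 10025
[tube C] = 8.00 × 10^9 particles/mL / 10025 = 7.98 × 10^5 particles/mL

7.98 × 10^5 particles/mL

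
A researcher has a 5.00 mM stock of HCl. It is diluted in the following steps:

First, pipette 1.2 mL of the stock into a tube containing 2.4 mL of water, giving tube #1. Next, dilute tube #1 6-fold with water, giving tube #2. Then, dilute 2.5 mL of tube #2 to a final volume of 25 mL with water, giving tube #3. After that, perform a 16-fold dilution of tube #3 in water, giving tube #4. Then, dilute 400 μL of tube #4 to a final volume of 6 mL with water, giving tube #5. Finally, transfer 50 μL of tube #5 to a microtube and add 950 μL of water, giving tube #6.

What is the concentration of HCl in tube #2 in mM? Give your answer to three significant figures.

0.278 mM

Step 1: 1.2 mL + 2.4 mL = 3.6 mL total → factor 3.6/1.2 = 3
Step 2: 6-fold → factor 6
Dilution factor through tube #2 = 3 × 6 = 18
[tube #2] = 5.00 mM / 18 = 0.278 mM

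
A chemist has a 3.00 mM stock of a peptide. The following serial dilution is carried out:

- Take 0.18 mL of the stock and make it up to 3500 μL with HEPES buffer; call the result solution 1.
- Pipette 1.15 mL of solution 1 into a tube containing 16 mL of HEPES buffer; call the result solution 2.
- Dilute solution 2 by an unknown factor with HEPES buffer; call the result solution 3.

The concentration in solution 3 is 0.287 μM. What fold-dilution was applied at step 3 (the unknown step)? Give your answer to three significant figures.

Step 1: 0.18 mL brought to 3500 μL → factor 3.5/0.18 = 19.444
Step 2: 1.15 mL + 16 mL = 17.15 mL total → factor 17.15/1.15 = 14.913
Step 3: unknown factor x
Product of known-step factors = 289.98
Overall factor = 3.00 mM / (0.287 μM) = 10453
x = 10453 / 289.98 = 36.0

36.0-fold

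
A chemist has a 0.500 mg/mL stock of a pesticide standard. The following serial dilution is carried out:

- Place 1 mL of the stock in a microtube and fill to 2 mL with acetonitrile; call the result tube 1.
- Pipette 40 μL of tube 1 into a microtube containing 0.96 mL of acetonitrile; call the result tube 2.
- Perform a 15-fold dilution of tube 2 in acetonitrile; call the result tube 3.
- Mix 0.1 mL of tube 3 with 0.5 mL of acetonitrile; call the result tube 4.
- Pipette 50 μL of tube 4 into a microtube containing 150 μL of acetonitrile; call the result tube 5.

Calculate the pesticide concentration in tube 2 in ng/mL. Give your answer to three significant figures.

Step 1: 1 mL brought to 2 mL → factor 2/1 = 2
Step 2: 40 μL + 0.96 mL = 1000 μL total → factor 1000/40 = 25
Dilution factor through tube 2 = 2 × 25 = 50
[tube 2] = 0.500 mg/mL / 50 = 0.01000 mg/mL = 1.00 × 10^4 ng/mL

1.00 × 10^4 ng/mL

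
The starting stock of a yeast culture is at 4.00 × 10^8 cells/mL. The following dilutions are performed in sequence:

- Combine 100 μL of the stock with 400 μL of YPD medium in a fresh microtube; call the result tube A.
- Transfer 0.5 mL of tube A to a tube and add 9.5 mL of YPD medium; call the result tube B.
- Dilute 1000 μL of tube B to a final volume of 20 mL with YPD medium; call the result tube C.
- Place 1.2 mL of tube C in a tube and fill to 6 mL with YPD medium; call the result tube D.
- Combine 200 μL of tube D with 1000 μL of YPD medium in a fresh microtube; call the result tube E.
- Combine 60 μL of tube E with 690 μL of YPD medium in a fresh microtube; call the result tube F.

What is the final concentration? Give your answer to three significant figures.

533 cells/mL

Step 1: 100 μL + 400 μL = 500 μL total → factor 500/100 = 5
Step 2: 0.5 mL + 9.5 mL = 10 mL total → factor 10/0.5 = 20
Step 3: 1000 μL brought to 20 mL → factor 20000/1000 = 20
Step 4: 1.2 mL brought to 6 mL → factor 6/1.2 = 5
Step 5: 200 μL + 1000 μL = 1200 μL total → factor 1200/200 = 6
Step 6: 60 μL + 690 μL = 750 μL total → factor 750/60 = 12.5
Overall dilution factor = 5 × 20 × 20 × 5 × 6 × 12.5 = 7.5 × 10^5
Final = 4.00 × 10^8 cells/mL / 7.5 × 10^5 = 533 cells/mL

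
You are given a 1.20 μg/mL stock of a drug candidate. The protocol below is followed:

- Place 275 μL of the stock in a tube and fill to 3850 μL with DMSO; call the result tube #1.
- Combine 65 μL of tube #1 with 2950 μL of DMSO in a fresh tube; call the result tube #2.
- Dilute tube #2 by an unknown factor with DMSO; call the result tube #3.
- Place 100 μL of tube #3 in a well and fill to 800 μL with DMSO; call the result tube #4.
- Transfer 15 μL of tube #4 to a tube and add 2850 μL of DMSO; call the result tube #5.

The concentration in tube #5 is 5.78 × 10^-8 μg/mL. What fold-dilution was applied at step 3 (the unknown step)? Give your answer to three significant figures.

Step 1: 275 μL brought to 3850 μL → factor 3850/275 = 14
Step 2: 65 μL + 2950 μL = 3015 μL total → factor 3015/65 = 46.385
Step 3: unknown factor x
Step 4: 100 μL brought to 800 μL → factor 800/100 = 8
Step 5: 15 μL + 2850 μL = 2865 μL total → factor 2865/15 = 191
Product of known-step factors = 9.9226 × 10^5
Overall factor = 1.20 μg/mL / (5.78 × 10^-8 μg/mL) = 2.0761 × 10^7
x = 2.0761 × 10^7 / 9.9226 × 10^5 = 20.9

20.9-fold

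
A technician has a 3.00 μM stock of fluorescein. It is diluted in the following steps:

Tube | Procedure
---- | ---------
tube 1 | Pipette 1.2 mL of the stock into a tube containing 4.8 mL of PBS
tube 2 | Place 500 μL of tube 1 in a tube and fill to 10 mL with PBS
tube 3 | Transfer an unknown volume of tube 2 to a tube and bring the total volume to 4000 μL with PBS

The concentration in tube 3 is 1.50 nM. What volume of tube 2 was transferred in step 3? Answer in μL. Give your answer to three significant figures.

Step 1: 1.2 mL + 4.8 mL = 6 mL total → factor 6/1.2 = 5
Step 2: 500 μL brought to 10 mL → factor 10000/500 = 20
Step 3: v brought to 4000 μL → factor = 4000 μL/v
Product of known-step factors = 100
Overall factor = 3.00 μM / (1.50 nM) = 2000
Step-3 factor = 2000 / 100 = 20
v = 4000 μL / 20 = 200 μL

200 μL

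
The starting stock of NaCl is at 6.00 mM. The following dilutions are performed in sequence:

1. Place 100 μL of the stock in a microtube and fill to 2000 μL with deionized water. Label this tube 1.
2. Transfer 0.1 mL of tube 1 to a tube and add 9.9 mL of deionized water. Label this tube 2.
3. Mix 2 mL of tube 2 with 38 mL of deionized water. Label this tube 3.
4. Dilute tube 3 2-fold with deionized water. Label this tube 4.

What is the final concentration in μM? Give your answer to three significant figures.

Step 1: 100 μL brought to 2000 μL → factor 2000/100 = 20
Step 2: 0.1 mL + 9.9 mL = 10 mL total → factor 10/0.1 = 100
Step 3: 2 mL + 38 mL = 40 mL total → factor 40/2 = 20
Step 4: 2-fold → factor 2
Overall dilution factor = 20 × 100 × 20 × 2 = 80000
Final = 6.00 mM / 80000 = 7.500 × 10^-5 mM = 0.0750 μM

0.0750 μM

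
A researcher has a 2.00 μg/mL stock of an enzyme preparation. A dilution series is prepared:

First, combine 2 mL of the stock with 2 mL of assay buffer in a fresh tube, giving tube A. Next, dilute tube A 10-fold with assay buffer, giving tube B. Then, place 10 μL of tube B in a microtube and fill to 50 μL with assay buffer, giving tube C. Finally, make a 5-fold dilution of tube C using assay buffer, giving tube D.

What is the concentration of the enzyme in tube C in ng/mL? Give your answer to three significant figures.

20.0 ng/mL

Step 1: 2 mL + 2 mL = 4 mL total → factor 4/2 = 2
Step 2: 10-fold → factor 10
Step 3: 10 μL brought to 50 μL → factor 50/10 = 5
Dilution factor through tube C = 2 × 10 × 5 = 100
[tube C] = 2.00 μg/mL / 100 = 0.02000 μg/mL = 20.0 ng/mL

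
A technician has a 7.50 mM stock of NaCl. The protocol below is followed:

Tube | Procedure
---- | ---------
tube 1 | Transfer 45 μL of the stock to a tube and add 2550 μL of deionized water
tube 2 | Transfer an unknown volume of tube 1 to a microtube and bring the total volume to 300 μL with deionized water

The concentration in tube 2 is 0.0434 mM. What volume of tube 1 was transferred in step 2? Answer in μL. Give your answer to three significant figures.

Step 1: 45 μL + 2550 μL = 2595 μL total → factor 2595/45 = 57.667
Step 2: v brought to 300 μL → factor = 300 μL/v
Product of known-step factors = 57.667
Overall factor = 7.50 mM / (0.0434 mM) = 172.81
Step-2 factor = 172.81 / 57.667 = 2.9967
v = 300 μL / 2.9967 = 100 μL

100 μL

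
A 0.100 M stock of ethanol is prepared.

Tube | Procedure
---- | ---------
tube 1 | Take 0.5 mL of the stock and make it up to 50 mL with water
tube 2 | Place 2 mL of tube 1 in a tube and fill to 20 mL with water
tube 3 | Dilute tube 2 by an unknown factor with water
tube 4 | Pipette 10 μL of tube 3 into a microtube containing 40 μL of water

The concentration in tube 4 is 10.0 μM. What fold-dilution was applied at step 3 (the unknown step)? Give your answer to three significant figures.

2.00-fold

Step 1: 0.5 mL brought to 50 mL → factor 50/0.5 = 100
Step 2: 2 mL brought to 20 mL → factor 20/2 = 10
Step 3: unknown factor x
Step 4: 10 μL + 40 μL = 50 μL total → factor 50/10 = 5
Product of known-step factors = 5000
Overall factor = 0.100 M / (10.0 μM) = 10000
x = 10000 / 5000 = 2.00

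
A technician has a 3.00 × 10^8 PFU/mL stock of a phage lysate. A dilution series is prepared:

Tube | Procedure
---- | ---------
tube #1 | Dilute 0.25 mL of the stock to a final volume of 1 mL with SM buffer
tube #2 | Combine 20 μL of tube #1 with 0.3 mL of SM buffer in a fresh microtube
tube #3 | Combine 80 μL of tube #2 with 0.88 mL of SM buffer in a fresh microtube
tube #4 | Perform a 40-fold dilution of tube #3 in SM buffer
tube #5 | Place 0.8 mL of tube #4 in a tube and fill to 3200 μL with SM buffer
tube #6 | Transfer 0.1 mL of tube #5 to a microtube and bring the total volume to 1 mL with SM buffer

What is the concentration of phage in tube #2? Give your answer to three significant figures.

4.69 × 10^6 PFU/mL

Step 1: 0.25 mL brought to 1 mL → factor 1/0.25 = 4
Step 2: 20 μL + 0.3 mL = 320 μL total → factor 320/20 = 16
Dilution factor through tube #2 = 4 × 16 = 64
[tube #2] = 3.00 × 10^8 PFU/mL / 64 = 4.69 × 10^6 PFU/mL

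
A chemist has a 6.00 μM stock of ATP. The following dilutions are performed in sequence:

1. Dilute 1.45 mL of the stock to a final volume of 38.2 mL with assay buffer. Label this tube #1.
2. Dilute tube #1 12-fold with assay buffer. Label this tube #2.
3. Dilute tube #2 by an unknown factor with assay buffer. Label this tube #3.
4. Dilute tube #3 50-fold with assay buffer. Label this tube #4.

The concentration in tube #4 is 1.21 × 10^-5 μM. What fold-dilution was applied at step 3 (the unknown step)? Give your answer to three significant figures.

31.4-fold

Step 1: 1.45 mL brought to 38.2 mL → factor 38.2/1.45 = 26.345
Step 2: 12-fold → factor 12
Step 3: unknown factor x
Step 4: 50-fold → factor 50
Product of known-step factors = 15807
Overall factor = 6.00 μM / (1.21 × 10^-5 μM) = 4.9587 × 10^5
x = 4.9587 × 10^5 / 15807 = 31.4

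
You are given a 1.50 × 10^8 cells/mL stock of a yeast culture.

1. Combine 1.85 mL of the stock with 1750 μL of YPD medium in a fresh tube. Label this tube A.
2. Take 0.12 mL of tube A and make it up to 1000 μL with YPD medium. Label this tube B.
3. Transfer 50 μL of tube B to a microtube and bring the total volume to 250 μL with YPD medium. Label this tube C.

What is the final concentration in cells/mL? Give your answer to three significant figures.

Step 1: 1.85 mL + 1750 μL = 3.6 mL total → factor 3.6/1.85 = 1.9459
Step 2: 0.12 mL brought to 1000 μL → factor 1/0.12 = 8.3333
Step 3: 50 μL brought to 250 μL → factor 250/50 = 5
Overall dilution factor = 1.9459 × 8.3333 × 5 = 81.081
Final = 1.50 × 10^8 cells/mL / 81.081 = 1.85 × 10^6 cells/mL

1.85 × 10^6 cells/mL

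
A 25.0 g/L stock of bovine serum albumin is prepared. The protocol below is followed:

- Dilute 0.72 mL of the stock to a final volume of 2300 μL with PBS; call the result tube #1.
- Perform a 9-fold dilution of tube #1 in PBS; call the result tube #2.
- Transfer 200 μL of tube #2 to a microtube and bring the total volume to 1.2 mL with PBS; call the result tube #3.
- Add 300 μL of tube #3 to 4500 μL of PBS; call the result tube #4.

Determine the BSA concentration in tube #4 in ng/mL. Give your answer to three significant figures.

9.06 × 10^3 ng/mL

Step 1: 0.72 mL brought to 2300 μL → factor 2.3/0.72 = 3.1944
Step 2: 9-fold → factor 9
Step 3: 200 μL brought to 1.2 mL → factor 1200/200 = 6
Step 4: 300 μL + 4500 μL = 4800 μL total → factor 4800/300 = 16
Overall dilution factor = 3.1944 × 9 × 6 × 16 = 2760
Final = 25.0 g/L / 2760 = 0.009058 g/L = 9.06 × 10^3 ng/mL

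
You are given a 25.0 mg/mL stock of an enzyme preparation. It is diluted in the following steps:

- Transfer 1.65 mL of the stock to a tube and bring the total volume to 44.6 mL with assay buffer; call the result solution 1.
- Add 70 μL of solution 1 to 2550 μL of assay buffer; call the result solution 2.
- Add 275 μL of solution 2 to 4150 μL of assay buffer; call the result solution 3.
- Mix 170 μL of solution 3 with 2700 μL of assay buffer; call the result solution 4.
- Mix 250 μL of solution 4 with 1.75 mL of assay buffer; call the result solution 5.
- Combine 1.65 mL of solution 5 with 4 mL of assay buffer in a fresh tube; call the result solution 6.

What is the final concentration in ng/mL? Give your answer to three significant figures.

Step 1: 1.65 mL brought to 44.6 mL → factor 44.6/1.65 = 27.03
Step 2: 70 μL + 2550 μL = 2620 μL total → factor 2620/70 = 37.429
Step 3: 275 μL + 4150 μL = 4425 μL total → factor 4425/275 = 16.091
Step 4: 170 μL + 2700 μL = 2870 μL total → factor 2870/170 = 16.882
Step 5: 250 μL + 1.75 mL = 2000 μL total → factor 2000/250 = 8
Step 6: 1.65 mL + 4 mL = 5.65 mL total → factor 5.65/1.65 = 3.4242
Overall dilution factor = 27.03 × 37.429 × 16.091 × 16.882 × 8 × 3.4242 = 7.5287 × 10^6
Final = 25.0 mg/mL / 7.5287 × 10^6 = 3.321 × 10^-6 mg/mL = 3.32 ng/mL

3.32 ng/mL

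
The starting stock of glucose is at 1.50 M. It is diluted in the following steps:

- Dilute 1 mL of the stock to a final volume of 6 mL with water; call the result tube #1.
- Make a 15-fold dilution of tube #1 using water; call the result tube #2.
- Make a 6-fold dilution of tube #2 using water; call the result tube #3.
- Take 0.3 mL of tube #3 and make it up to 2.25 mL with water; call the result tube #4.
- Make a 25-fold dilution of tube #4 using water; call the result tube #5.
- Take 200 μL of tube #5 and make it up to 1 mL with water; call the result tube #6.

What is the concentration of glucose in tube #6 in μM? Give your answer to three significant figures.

2.96 μM

Step 1: 1 mL brought to 6 mL → factor 6/1 = 6
Step 2: 15-fold → factor 15
Step 3: 6-fold → factor 6
Step 4: 0.3 mL brought to 2.25 mL → factor 2.25/0.3 = 7.5
Step 5: 25-fold → factor 25
Step 6: 200 μL brought to 1 mL → factor 1000/200 = 5
Overall dilution factor = 6 × 15 × 6 × 7.5 × 25 × 5 = 5.0625 × 10^5
Final = 1.50 M / 5.0625 × 10^5 = 2.963 × 10^-6 M = 2.96 μM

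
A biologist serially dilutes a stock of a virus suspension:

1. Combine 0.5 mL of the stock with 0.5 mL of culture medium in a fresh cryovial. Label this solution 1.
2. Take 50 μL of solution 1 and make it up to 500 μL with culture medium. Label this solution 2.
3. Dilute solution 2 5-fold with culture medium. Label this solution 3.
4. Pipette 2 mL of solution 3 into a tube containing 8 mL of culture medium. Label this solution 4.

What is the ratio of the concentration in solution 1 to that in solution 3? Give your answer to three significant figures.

50.0

Step 1: 0.5 mL + 0.5 mL = 1 mL total → factor 1/0.5 = 2
Step 2: 50 μL brought to 500 μL → factor 500/50 = 10
Step 3: 5-fold → factor 5
Dilution factor to solution 1 = 2; to solution 3 = 100
[solution 1]/[solution 3] = (factor to solution 3)/(factor to solution 1) = 100/2 = 50.0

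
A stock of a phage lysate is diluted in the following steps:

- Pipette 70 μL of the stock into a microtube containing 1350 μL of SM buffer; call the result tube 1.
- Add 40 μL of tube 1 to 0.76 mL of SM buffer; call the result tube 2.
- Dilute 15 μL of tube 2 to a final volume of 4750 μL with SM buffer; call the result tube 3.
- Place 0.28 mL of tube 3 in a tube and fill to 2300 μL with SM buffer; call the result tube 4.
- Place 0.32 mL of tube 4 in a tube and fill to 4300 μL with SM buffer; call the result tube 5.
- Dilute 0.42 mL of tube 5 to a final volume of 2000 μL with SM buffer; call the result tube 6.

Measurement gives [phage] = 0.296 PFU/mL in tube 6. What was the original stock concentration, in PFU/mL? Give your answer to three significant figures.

2.00 × 10^7 PFU/mL

Step 1: 70 μL + 1350 μL = 1420 μL total → factor 1420/70 = 20.286
Step 2: 40 μL + 0.76 mL = 800 μL total → factor 800/40 = 20
Step 3: 15 μL brought to 4750 μL → factor 4750/15 = 316.67
Step 4: 0.28 mL brought to 2300 μL → factor 2.3/0.28 = 8.2143
Step 5: 0.32 mL brought to 4300 μL → factor 4.3/0.32 = 13.438
Step 6: 0.42 mL brought to 2000 μL → factor 2/0.42 = 4.7619
Overall dilution factor = 20.286 × 20 × 316.67 × 8.2143 × 13.438 × 4.7619 = 6.7529 × 10^7
Stock = 0.296 PFU/mL × 6.7529 × 10^7 = 2.00 × 10^7 PFU/mL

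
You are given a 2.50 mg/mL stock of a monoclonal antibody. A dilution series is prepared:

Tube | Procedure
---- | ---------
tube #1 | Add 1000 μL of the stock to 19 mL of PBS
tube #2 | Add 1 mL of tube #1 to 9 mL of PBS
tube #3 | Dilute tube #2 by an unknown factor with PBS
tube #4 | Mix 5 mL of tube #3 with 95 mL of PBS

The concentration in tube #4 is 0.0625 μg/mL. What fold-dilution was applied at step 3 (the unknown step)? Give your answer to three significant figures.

Step 1: 1000 μL + 19 mL = 20000 μL total → factor 20000/1000 = 20
Step 2: 1 mL + 9 mL = 10 mL total → factor 10/1 = 10
Step 3: unknown factor x
Step 4: 5 mL + 95 mL = 100 mL total → factor 100/5 = 20
Product of known-step factors = 4000
Overall factor = 2.50 mg/mL / (0.0625 μg/mL) = 40000
x = 40000 / 4000 = 10.0

10.0-fold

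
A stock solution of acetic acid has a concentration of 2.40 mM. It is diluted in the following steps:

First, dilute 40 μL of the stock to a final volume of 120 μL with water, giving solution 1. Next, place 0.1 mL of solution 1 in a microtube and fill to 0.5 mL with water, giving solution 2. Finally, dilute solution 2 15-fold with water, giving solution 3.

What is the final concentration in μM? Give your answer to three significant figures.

10.7 μM

Step 1: 40 μL brought to 120 μL → factor 120/40 = 3
Step 2: 0.1 mL brought to 0.5 mL → factor 0.5/0.1 = 5
Step 3: 15-fold → factor 15
Overall dilution factor = 3 × 5 × 15 = 225
Final = 2.40 mM / 225 = 0.01067 mM = 10.7 μM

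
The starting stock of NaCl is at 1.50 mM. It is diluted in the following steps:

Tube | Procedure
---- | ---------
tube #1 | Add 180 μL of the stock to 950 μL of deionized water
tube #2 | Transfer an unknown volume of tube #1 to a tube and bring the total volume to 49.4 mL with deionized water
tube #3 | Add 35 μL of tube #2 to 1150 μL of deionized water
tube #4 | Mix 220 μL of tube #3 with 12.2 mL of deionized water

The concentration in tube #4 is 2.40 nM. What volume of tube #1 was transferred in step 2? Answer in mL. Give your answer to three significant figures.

Step 1: 180 μL + 950 μL = 1130 μL total → factor 1130/180 = 6.2778
Step 2: v brought to 49.4 mL → factor = 49.4 mL/v
Step 3: 35 μL + 1150 μL = 1185 μL total → factor 1185/35 = 33.857
Step 4: 220 μL + 12.2 mL = 12420 μL total → factor 12420/220 = 56.455
Product of known-step factors = 11999
Overall factor = 1.50 mM / (2.40 nM) = 6.25 × 10^5
Step-2 factor = 6.25 × 10^5 / 11999 = 52.086
v = 49.4 mL / 52.086 = 0.948 mL

0.948 mL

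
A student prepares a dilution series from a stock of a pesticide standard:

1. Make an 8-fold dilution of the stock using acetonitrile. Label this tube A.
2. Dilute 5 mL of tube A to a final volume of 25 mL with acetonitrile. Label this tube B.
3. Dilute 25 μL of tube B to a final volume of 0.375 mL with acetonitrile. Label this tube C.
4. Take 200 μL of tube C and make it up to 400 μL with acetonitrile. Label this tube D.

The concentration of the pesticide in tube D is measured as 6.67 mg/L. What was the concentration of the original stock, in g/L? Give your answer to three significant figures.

8.00 g/L

Step 1: 8-fold → factor 8
Step 2: 5 mL brought to 25 mL → factor 25/5 = 5
Step 3: 25 μL brought to 0.375 mL → factor 375/25 = 15
Step 4: 200 μL brought to 400 μL → factor 400/200 = 2
Overall dilution factor = 8 × 5 × 15 × 2 = 1200
Stock = 6.67 mg/L × 1200 = 8004 mg/L = 8.00 g/L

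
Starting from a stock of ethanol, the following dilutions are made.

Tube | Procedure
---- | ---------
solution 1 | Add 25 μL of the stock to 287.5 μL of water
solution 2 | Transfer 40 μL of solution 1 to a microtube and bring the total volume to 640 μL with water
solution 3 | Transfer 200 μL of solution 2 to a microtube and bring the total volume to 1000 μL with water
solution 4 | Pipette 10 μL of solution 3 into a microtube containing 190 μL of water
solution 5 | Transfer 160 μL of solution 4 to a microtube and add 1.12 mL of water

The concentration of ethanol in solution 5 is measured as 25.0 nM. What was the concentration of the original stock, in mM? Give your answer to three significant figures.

4.00 mM

Step 1: 25 μL + 287.5 μL = 312.5 μL total → factor 312.5/25 = 12.5
Step 2: 40 μL brought to 640 μL → factor 640/40 = 16
Step 3: 200 μL brought to 1000 μL → factor 1000/200 = 5
Step 4: 10 μL + 190 μL = 200 μL total → factor 200/10 = 20
Step 5: 160 μL + 1.12 mL = 1280 μL total → factor 1280/160 = 8
Overall dilution factor = 12.5 × 16 × 5 × 20 × 8 = 1.6 × 10^5
Stock = 25.0 nM × 1.6 × 10^5 = 4.000 × 10^6 nM = 4.00 mM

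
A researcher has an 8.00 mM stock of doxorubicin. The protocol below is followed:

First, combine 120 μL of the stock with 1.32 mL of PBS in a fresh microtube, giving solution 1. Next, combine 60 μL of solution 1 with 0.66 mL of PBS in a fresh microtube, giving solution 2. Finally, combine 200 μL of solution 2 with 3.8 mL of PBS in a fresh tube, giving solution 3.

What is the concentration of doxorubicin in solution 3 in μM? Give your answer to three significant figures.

2.78 μM

Step 1: 120 μL + 1.32 mL = 1440 μL total → factor 1440/120 = 12
Step 2: 60 μL + 0.66 mL = 720 μL total → factor 720/60 = 12
Step 3: 200 μL + 3.8 mL = 4000 μL total → factor 4000/200 = 20
Dilution factor through solution 3 = 12 × 12 × 20 = 2880
[solution 3] = 8.00 mM / 2880 = 0.002778 mM = 2.78 μM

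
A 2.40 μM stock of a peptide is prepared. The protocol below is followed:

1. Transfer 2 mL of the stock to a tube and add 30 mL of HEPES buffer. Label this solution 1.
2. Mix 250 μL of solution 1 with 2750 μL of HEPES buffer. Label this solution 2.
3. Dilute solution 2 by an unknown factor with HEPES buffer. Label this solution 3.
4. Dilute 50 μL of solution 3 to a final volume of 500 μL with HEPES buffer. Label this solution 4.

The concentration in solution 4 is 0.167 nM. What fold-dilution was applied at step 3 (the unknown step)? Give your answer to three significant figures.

Step 1: 2 mL + 30 mL = 32 mL total → factor 32/2 = 16
Step 2: 250 μL + 2750 μL = 3000 μL total → factor 3000/250 = 12
Step 3: unknown factor x
Step 4: 50 μL brought to 500 μL → factor 500/50 = 10
Product of known-step factors = 1920
Overall factor = 2.40 μM / (0.167 nM) = 14371
x = 14371 / 1920 = 7.49

7.49-fold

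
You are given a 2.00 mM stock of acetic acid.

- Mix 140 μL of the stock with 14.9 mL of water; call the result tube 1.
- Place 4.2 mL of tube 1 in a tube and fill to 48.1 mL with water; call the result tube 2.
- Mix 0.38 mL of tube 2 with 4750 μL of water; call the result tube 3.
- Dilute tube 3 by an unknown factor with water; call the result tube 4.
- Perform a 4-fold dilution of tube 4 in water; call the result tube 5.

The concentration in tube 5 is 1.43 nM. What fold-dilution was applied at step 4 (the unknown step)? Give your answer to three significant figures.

Step 1: 140 μL + 14.9 mL = 15040 μL total → factor 15040/140 = 107.43
Step 2: 4.2 mL brought to 48.1 mL → factor 48.1/4.2 = 11.452
Step 3: 0.38 mL + 4750 μL = 5.13 mL total → factor 5.13/0.38 = 13.5
Step 4: unknown factor x
Step 5: 4-fold → factor 4
Product of known-step factors = 66437
Overall factor = 2.00 mM / (1.43 nM) = 1.3986 × 10^6
x = 1.3986 × 10^6 / 66437 = 21.1

21.1-fold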